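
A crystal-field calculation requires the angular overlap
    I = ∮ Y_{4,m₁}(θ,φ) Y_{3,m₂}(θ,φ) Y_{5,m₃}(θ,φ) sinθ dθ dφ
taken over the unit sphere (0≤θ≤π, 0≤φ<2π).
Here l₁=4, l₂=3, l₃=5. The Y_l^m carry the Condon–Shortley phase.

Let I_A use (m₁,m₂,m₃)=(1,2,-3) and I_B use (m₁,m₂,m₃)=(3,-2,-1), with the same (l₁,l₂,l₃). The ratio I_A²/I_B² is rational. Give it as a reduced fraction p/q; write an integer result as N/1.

6/121

l's match ⇒ only the (l;m) 3-j factors differ between A and B.
A: triangle coeff Δ(4,3,5) = 1/180180; Σ_t [1,2]: t=1:−1/1152 t=2:+1/1440 = -1/5760; (3j)²=1/858 [(4 3 5; 1 2 -3)], sign=-1
B: triangle coeff Δ(4,3,5) = 1/180180; Σ_t [0,1]: t=0:+1/1440 t=1:−1/17280 = 11/17280; (3j)²=11/468 [(4 3 5; 3 -2 -1)], sign=+1
I_A²/I_B² = (1/858)/(11/468) = 6/121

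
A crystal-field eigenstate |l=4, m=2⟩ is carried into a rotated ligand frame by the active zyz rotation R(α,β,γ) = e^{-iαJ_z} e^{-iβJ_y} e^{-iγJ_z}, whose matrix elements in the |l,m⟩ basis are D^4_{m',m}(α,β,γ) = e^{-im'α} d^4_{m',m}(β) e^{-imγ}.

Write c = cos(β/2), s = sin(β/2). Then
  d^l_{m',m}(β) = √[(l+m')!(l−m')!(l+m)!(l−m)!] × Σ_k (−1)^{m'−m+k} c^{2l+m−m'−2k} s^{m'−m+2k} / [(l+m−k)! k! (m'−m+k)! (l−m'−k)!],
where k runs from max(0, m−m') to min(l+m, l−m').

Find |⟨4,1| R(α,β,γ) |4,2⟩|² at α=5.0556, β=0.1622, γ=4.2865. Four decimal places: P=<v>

Split into d^4_{1,2}(β=0.1622) × two z-phases.
Half-angle: c=0.996713, s=0.081011. N=√(120·6·720·2)=1018.233765
k∈{1,2,3} keeps every argument non-negative
  k=1: (−1)^0·1018.2338/(240)·0.9967^7·0.0810^1 = +0.335871
  k=2: (−1)^1·1018.2338/(48)·0.9967^5·0.0810^3 = -0.011094
  k=3: (−1)^2·1018.2338/(72)·0.9967^3·0.0810^5 = +0.000049
d^4_{1,2}(0.1622) = +0.335871 -0.011094 +0.000049 = +0.324826
|D^4_{1,2}|² = |d^4_{1,2}(β)|² = (+0.324826)² = 0.105512 (the z-rotation phases have unit modulus)

P=0.1055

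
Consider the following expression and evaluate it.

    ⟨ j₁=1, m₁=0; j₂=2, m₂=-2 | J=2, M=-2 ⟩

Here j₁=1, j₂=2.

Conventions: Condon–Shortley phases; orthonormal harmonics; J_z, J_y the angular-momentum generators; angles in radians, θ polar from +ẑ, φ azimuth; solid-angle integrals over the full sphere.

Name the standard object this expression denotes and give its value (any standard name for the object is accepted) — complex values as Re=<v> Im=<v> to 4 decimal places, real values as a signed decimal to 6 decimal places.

Clebsch–Gordan coefficient, +√(2/3) ≈ +0.816497

This is a Clebsch–Gordan (vector-coupling) coefficient.
√[5·1!1!3!/6! · 1!1!0!4!0!4!] = √(24)
  +(−1)^0/∏(0,1,1,0,0,3)! = 1/6  (running 1/6)
⟨..|..⟩ = √(24)·(1/6) = +0.816497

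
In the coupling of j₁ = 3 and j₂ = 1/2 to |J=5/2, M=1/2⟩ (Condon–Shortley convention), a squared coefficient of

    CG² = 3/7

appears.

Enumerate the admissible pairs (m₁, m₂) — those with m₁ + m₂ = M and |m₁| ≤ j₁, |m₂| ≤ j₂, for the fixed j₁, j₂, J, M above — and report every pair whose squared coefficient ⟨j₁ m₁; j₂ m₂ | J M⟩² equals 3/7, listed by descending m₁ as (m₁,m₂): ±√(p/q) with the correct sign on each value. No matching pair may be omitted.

(0,1/2): −√(3/7)

Admissible pairs with m₁+m₂ = M = 1/2: (0,1/2), (1,-1/2)
  (m₁,m₂)=(1,-1/2): CG² = 4/7, CG = +√(4/7)
  (m₁,m₂)=(0,1/2): CG² = 3/7, CG = −√(3/7)   ← matches the target
Pairs with CG² = 3/7: (0,1/2): −√(3/7)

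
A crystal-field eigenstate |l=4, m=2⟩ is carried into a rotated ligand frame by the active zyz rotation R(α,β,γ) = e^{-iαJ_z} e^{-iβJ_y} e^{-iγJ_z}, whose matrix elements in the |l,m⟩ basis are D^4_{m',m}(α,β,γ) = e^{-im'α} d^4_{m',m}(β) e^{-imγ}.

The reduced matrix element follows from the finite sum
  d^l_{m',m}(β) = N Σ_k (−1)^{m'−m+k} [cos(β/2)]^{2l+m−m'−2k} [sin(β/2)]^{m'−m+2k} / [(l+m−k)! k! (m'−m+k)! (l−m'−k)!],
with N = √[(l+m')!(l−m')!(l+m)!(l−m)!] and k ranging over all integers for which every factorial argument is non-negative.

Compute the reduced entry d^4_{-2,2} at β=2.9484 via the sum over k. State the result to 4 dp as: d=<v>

d=0.8560

d^4_{-2,2}(β=2.9484) via the finite sum:
Half-angle: c=0.096446, s=0.995338. N=√(2·720·720·2)=1440.000000
The bounds max(0,m−m')=4 and min(l+m,l−m')=6 give 3 terms
  k=4: (−1)^0·1440.0000/(96)·0.0964^4·0.9953^4 = +0.001274
  k=5: (−1)^1·1440.0000/(120)·0.0964^2·0.9953^6 = -0.108536
  k=6: (−1)^2·1440.0000/(1440)·0.0964^0·0.9953^8 = +0.963308
d^4_{-2,2}(2.9484) = +0.001274 -0.108536 +0.963308 = +0.856046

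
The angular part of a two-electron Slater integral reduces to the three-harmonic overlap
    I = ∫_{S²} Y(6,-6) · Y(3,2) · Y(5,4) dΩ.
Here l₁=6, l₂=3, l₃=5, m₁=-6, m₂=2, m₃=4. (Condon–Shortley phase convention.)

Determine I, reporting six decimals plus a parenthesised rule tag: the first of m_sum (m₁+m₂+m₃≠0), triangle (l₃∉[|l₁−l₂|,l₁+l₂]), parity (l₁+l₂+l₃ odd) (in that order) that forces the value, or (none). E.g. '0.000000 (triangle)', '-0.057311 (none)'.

0.207001 (none)

m-sum 0 ✓  L=14 even ✓  3≤5≤9 ✓
Π(2lᵢ+1) = 13×7×11 = 1001
triangle coeff Δ(6,3,5) = 1/675675
Σ_t [1,3]: t=1:−1/8640 t=2:+1/2304 t=3:−1/8640 = 7/34560
(3j)²=7/429 [(6 3 5; 0 0 0)], sign=-1
Σ_t [4,4]: t=4:+1/967680 = 1/967680
(3j)²=3/91 [(6 3 5; -6 2 4)], sign=-1
⇒ 4πI² = 7/13
I = (+1)√(7/13/(4π)) = 0.20700098
No selection rule forces the value: the integral is nonzero (none).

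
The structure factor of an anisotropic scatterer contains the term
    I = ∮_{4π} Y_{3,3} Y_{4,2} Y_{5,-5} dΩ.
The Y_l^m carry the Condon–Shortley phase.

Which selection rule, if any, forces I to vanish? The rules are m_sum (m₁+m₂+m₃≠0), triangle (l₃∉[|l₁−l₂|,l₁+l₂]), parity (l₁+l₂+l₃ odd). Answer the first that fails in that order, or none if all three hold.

Σmᵢ = 0  ✓
l₃∈[|l₁−l₂|,l₁+l₂]=[1,7], have l₃=5  ✓
Σlᵢ = 12 ⇒ even  ✓

none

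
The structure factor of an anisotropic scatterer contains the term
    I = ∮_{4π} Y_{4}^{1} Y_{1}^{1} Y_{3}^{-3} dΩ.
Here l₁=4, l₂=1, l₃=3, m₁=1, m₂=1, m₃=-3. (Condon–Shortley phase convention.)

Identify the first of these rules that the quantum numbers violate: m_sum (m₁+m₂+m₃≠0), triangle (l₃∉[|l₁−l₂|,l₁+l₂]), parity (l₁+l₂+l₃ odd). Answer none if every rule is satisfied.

m_sum

m₁+m₂+m₃ = 1 + 1 − 3 = -1  ✗
triangle: |4−1|=3 ≤ l₃=3 ≤ 4+1=5
parity: l₁+l₂+l₃ = 8 is even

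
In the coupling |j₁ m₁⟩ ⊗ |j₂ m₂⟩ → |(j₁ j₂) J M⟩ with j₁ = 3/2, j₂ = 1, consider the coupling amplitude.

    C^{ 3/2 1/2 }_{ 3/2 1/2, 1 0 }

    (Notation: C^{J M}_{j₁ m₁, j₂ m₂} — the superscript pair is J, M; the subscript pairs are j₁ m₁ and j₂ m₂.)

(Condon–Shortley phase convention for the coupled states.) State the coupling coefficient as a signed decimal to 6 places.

+√(1/15) = +0.258199

√[4·1!2!1!/5! · 2!1!1!1!2!1!] = √(4/15)
  +(−1)^0/∏(0,1,1,1,1,0)! = 1  (running 1)
  +(−1)^1/∏(1,0,0,0,2,1)! = -1/2  (running 1/2)
⟨..|..⟩ = √(4/15)·(1/2) = +0.258199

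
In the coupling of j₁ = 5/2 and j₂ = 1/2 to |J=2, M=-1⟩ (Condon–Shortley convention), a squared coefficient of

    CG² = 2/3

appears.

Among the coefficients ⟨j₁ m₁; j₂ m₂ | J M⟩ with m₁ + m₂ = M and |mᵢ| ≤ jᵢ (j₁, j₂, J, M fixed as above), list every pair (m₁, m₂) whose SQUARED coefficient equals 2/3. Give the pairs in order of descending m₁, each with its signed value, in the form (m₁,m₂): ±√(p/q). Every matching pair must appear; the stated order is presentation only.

Admissible pairs with m₁+m₂ = M = -1: (-3/2,1/2), (-1/2,-1/2)
  (m₁,m₂)=(-1/2,-1/2): CG² = 1/3, CG = +√(1/3)
  (m₁,m₂)=(-3/2,1/2): CG² = 2/3, CG = −√(2/3)   ← matches the target
Pairs with CG² = 2/3: (-3/2,1/2): −√(2/3)

(-3/2,1/2): −√(2/3)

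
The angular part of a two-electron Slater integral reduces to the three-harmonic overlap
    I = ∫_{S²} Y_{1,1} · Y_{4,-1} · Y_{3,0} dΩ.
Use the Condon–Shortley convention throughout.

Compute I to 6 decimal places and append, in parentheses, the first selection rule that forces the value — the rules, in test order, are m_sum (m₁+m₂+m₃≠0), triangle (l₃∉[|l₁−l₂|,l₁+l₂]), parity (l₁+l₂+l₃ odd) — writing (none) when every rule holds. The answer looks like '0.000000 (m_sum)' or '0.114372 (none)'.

-0.194664 (none)

Checks pass: Σm=0; 8 even; l₃=3∈[3,5].
(2·1+1)(2·4+1)(2·3+1) = 189
Δ: 2! 0! 6! / 9! → 1/252
sum: t=1:−1/36 = -1/36
3j²(1 4 3; 0 0 0) = Δ·Π!·Σ² = 4/63  (sign +1)
sum: t=0:+1/72 = 1/72
3j²(1 4 3; 1 -1 0) = Δ·Π!·Σ² = 5/126  (sign -1)
combine: 4πI² = 189·4/63·5/126 = 10/21
take √, sign -1: I = -0.19466390
No selection rule forces the value: the integral is nonzero (none).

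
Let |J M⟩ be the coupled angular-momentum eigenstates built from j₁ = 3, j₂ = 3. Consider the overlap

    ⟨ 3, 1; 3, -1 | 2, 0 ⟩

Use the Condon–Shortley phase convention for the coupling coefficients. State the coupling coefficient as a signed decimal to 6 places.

−√(3/28) = -0.327327

√[5·4!2!2!/9! · 4!2!2!4!2!2!] = √(256/21)
  +(−1)^0/∏(0,4,2,2,0,0)! = 1/96  (running 1/96)
  +(−1)^1/∏(1,3,1,1,1,1)! = -1/6  (running -5/32)
  +(−1)^2/∏(2,2,0,0,2,2)! = 1/16  (running -3/32)
⟨..|..⟩ = √(256/21)·(-3/32) = -0.327327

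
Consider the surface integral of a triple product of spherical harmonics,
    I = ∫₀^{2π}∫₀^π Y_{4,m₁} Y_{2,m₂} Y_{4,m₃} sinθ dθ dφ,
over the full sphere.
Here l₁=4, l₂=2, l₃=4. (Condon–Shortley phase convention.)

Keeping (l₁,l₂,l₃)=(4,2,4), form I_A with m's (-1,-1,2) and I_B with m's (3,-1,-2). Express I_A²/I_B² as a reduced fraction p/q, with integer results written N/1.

Same 4,2,4: normalisation and zero-m 3j drop out of the ratio.
A: Δ: 2! 6! 2! / 11! → 1/13860; sum: t=0:+1/240 t=1:−1/96 = -1/160; 3j²(4 2 4; -1 -1 2) = Δ·Π!·Σ² = 27/1540  (sign -1)
B: Δ: 2! 6! 2! / 11! → 1/13860; sum: t=0:+1/240 t=1:−1/1440 = 1/288; 3j²(4 2 4; 3 -1 -2) = Δ·Π!·Σ² = 5/132  (sign +1)
I_A²/I_B² = (27/1540)/(5/132) = 81/175

81/175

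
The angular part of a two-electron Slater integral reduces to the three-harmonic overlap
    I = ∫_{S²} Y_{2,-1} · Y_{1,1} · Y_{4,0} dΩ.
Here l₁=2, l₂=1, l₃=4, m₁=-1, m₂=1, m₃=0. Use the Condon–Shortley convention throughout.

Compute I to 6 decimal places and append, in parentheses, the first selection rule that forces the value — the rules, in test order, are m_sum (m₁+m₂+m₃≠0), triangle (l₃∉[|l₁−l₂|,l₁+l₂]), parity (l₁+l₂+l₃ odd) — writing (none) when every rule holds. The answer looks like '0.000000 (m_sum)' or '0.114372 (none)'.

0.000000 (triangle)

l₃=4 ∉ [1,3] — triangle fails ⇒ I = 0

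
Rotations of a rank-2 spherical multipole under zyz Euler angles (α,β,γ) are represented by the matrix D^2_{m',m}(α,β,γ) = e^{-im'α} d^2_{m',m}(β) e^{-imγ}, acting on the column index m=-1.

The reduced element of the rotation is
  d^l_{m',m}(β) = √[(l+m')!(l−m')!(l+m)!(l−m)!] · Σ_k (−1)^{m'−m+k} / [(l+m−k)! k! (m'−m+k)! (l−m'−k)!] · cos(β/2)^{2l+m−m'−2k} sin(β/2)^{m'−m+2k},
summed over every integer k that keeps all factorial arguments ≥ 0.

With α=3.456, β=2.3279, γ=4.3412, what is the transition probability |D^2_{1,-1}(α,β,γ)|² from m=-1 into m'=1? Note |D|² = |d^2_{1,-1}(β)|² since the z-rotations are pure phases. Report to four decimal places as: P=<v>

P=0.0993

D^2_{1,-1}(3.4560,2.3279,4.3412) = e^{-i·1·3.4560}·d^2_{1,-1}(2.3279)·e^{-i·-1·4.3412}. Compute d first:
c=cos(2.327900/2)=0.395715, s=sin(2.327900/2)=0.918373; N=√[6·1·1·6]=6.000000
The bounds max(0,m−m')=0 and min(l+m,l−m')=1 give 2 terms
  k=0: (−1)^2·6.0000/(2)·0.3957^2·0.9184^2 = +0.396210
  k=1: (−1)^3·6.0000/(6)·0.3957^0·0.9184^4 = -0.711340
d^2_{1,-1}(2.3279) = +0.396210 -0.711340 = -0.315130
|D^2_{1,-1}|² = |d^2_{1,-1}(β)|² = (-0.315130)² = 0.099307 (the z-rotation phases have unit modulus)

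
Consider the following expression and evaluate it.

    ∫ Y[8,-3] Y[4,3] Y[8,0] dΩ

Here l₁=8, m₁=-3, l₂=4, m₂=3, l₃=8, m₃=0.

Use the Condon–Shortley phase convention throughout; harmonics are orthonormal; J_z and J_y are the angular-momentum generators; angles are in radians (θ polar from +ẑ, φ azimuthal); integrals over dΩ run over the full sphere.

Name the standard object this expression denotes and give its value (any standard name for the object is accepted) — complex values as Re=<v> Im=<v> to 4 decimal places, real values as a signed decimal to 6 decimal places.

This is a Gaunt coefficient — the integral of a triple product of spherical harmonics over the sphere.
Checks pass: Σm=0; 20 even; l₃=8∈[4,12].
(2·8+1)(2·4+1)(2·8+1) = 2601
Δ: 4! 12! 4! / 21! → 1/185175900
sum: t=0:+1/557383680 t=1:−1/21772800 t=2:+1/8294400 t=3:−1/21772800 t=4:+1/557383680 = 1/30965760
3j²(8 4 8; 0 0 0) = Δ·Π!·Σ² = 36/4199  (sign +1)
sum: t=3:−1/139345920 t=4:+1/87091200 = 1/232243200
3j²(8 4 8; -3 3 0) = Δ·Π!·Σ² = 33/8398  (sign +1)
combine: 4πI² = 2601·36/4199·33/8398 = 5346/61009
take √, sign +1: I = 0.08350502

Gaunt coefficient, +0.083505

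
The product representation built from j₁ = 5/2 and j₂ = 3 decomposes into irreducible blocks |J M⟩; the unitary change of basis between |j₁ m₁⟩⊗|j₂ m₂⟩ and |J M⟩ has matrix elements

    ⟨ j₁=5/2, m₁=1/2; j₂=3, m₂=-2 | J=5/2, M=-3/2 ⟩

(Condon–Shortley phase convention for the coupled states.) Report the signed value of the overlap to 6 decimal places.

−√(1/14) ≈ -0.267261

j₁+j₂−J=3  J+j₁−j₂=2  J−j₁+j₂=3  j₁+j₂+J+1=9
(j₁±m₁, j₂±m₂, J±M) = (3,2,1,5,1,4)
P² = 288/7
sum k=0..1:
  [0] +1/24 = 1/24
  [1] −1/12 = -1/12
S = -1/24
C² = P²·S² = 1/14 ; C = -0.267261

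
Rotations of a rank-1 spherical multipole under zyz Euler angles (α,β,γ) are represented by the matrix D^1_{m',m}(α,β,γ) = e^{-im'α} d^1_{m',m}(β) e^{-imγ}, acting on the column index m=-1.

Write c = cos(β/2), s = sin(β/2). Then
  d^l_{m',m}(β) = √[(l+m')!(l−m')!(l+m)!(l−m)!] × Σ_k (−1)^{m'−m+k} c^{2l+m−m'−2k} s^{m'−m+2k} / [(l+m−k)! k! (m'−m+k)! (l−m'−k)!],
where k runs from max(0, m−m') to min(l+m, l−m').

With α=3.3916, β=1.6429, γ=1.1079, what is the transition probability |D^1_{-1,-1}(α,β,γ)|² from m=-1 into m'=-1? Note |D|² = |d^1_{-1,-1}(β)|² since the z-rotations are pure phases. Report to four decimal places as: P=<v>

D^1_{-1,-1}(3.3916,1.6429,1.1079) = e^{-i·-1·3.3916}·d^1_{-1,-1}(1.6429)·e^{-i·-1·1.1079}. Compute d first:
c=cos(1.642900/2)=0.681160, s=sin(1.642900/2)=0.732134; N=√[1·2·1·2]=2.000000
The bounds max(0,m−m')=0 and min(l+m,l−m')=0 give 1 term
  k=0: (−1)^0·2.0000/(2)·0.6812^2·0.7321^0 = +0.463979
d^1_{-1,-1}(1.6429) = +0.463979
|D^1_{-1,-1}|² = |d^1_{-1,-1}(β)|² = (+0.463979)² = 0.215277 (the z-rotation phases have unit modulus)

P=0.2153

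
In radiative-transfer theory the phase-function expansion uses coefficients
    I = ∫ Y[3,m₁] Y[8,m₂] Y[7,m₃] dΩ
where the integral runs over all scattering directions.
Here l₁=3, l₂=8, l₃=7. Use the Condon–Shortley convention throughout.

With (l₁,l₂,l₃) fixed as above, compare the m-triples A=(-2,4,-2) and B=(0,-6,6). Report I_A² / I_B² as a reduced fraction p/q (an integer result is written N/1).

1375/95823

l's match ⇒ only the (l;m) 3-j factors differ between A and B.
A: triangle coeff Δ(3,8,7) = 1/5290740; Σ_t [3,4]: t=3:−1/26127360 t=4:+1/23224320 = 1/209018880; (3j)²=275/1058148 [(3 8 7; -2 4 -2)], sign=-1
B: triangle coeff Δ(3,8,7) = 1/5290740; Σ_t [1,2]: t=1:−1/479001600 t=2:+1/1916006400 = -1/638668800; (3j)²=117/6460 [(3 8 7; 0 -6 6)], sign=+1
I_A²/I_B² = (275/1058148)/(117/6460) = 1375/95823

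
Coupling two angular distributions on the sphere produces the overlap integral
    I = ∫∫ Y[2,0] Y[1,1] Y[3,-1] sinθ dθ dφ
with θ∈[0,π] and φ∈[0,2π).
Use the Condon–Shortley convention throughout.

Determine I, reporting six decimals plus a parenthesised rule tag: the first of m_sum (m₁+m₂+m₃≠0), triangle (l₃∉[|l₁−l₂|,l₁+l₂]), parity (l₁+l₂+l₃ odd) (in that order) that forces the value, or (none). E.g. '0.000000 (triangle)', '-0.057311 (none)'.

m-sum 0 ✓  L=6 even ✓  1≤3≤3 ✓
Π(2lᵢ+1) = 5×3×7 = 105
triangle coeff Δ(2,1,3) = 1/105
Σ_t [0,0]: t=0:+1/4 = 1/4
(3j)²=3/35 [(2 1 3; 0 0 0)], sign=-1
Σ_t [0,0]: t=0:+1/8 = 1/8
(3j)²=2/35 [(2 1 3; 0 1 -1)], sign=+1
⇒ 4πI² = 18/35
I = (-1)√(18/35/(4π)) = -0.20230066
No selection rule forces the value: the integral is nonzero (none).

-0.202301 (none)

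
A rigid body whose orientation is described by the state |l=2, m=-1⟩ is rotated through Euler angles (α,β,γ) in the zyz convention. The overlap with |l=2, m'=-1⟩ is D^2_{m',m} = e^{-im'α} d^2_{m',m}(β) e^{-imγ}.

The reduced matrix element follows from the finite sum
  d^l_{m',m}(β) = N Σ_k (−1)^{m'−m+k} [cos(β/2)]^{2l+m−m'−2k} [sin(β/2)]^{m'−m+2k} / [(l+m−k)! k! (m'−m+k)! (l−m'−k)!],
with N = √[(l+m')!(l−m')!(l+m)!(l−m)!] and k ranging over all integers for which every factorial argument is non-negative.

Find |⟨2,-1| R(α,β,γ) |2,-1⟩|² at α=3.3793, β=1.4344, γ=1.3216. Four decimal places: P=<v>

First d^2_{-1,-1}(β=1.4344), then the phase factors e^{-i(-1)α} and e^{-i(-1)γ}:
c=cos(1.434400/2)=0.753649, s=sin(1.434400/2)=0.657277; N=√[1·6·1·6]=6.000000
The bounds max(0,m−m')=0 and min(l+m,l−m')=1 give 2 terms
  k=0: (−1)^0·6.0000/(6)·0.7536^4·0.6573^0 = +0.322609
  k=1: (−1)^1·6.0000/(2)·0.7536^2·0.6573^2 = -0.736133
d^2_{-1,-1}(1.4344) = +0.322609 -0.736133 = -0.413524
|D^2_{-1,-1}|² = |d^2_{-1,-1}(β)|² = (-0.413524)² = 0.171002 (the z-rotation phases have unit modulus)

P=0.1710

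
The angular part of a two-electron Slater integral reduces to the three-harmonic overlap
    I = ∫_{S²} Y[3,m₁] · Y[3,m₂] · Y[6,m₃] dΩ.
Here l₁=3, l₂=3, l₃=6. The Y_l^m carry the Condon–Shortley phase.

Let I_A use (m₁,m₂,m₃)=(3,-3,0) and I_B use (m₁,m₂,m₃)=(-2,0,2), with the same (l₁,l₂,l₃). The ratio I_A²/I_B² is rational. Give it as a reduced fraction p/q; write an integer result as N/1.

Same 3,3,6: normalisation and zero-m 3j drop out of the ratio.
A: Δ: 0! 6! 6! / 13! → 1/12012; sum: t=0:+1/518400 = 1/518400; 3j²(3 3 6; 3 -3 0) = Δ·Π!·Σ² = 1/12012  (sign +1)
B: Δ: 0! 6! 6! / 13! → 1/12012; sum: t=0:+1/4320 = 1/4320; 3j²(3 3 6; -2 0 2) = Δ·Π!·Σ² = 8/429  (sign +1)
I_A²/I_B² = (1/12012)/(8/429) = 1/224

1/224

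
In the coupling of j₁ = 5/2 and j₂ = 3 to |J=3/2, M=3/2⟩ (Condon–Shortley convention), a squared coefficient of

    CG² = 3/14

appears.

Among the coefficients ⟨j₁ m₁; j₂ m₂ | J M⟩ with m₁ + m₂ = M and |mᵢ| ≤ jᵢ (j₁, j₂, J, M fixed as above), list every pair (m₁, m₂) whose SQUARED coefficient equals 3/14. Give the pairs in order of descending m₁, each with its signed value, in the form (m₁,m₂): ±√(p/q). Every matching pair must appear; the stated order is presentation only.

(-3/2,3): +√(3/14)

Admissible pairs with m₁+m₂ = M = 3/2: (-3/2,3), (-1/2,2), (1/2,1), (3/2,0), (5/2,-1)
  (m₁,m₂)=(5/2,-1): CG² = 1/14, CG = +√(1/14)
  (m₁,m₂)=(3/2,0): CG² = 6/35, CG = −√(6/35)
  (m₁,m₂)=(1/2,1): CG² = 9/35, CG = +√(9/35)
  (m₁,m₂)=(-1/2,2): CG² = 2/7, CG = −√(2/7)
  (m₁,m₂)=(-3/2,3): CG² = 3/14, CG = +√(3/14)   ← matches the target
Pairs with CG² = 3/14: (-3/2,3): +√(3/14)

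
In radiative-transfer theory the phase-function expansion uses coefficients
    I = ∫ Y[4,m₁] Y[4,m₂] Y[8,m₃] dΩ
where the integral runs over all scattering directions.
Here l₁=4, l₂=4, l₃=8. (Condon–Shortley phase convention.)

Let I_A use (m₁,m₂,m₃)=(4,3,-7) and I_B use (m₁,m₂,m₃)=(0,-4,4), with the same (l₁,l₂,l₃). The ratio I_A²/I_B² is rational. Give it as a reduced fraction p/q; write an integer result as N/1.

l's match ⇒ only the (l;m) 3-j factors differ between A and B.
A: triangle coeff Δ(4,4,8) = 1/218790; Σ_t [0,0]: t=0:+1/203212800 = 1/203212800; (3j)²=1/34 [(4 4 8; 4 3 -7)], sign=-1
B: triangle coeff Δ(4,4,8) = 1/218790; Σ_t [0,0]: t=0:+1/23224320 = 1/23224320; (3j)²=1/442 [(4 4 8; 0 -4 4)], sign=+1
I_A²/I_B² = (1/34)/(1/442) = 13/1

13/1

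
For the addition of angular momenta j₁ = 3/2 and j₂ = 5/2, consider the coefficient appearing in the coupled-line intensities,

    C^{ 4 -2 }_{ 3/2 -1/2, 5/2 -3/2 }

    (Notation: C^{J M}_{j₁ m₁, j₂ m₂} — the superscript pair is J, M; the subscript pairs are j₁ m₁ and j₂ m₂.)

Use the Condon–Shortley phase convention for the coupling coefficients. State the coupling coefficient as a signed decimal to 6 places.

+0.731925

√[9·0!3!5!/9! · 1!2!1!4!2!6!] = √(8640/7)
  +(−1)^0/∏(0,0,2,1,1,4)! = 1/48  (running 1/48)
⟨..|..⟩ = √(8640/7)·(1/48) = +0.731925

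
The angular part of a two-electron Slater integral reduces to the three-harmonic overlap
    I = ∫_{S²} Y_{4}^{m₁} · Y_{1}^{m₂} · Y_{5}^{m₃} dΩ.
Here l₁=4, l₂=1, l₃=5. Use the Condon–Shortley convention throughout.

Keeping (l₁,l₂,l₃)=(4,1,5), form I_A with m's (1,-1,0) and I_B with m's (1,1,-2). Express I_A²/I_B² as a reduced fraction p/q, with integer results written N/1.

10/21

Shared (l₁,l₂,l₃)=(4,1,5): N and (l;000)² cancel in I_A²/I_B².
A: Δ = 0!·8!·2!/11! = 1/495; Racah Σ t=0..0: t=0:+1/1440 = 1/1440; ⇒ 3j(4 1 5; 1 -1 0)² = 2/99, sgn -1
B: Δ = 0!·8!·2!/11! = 1/495; Racah Σ t=0..0: t=0:+1/1440 = 1/1440; ⇒ 3j(4 1 5; 1 1 -2)² = 7/165, sgn -1
I_A²/I_B² = (2/99)/(7/165) = 10/21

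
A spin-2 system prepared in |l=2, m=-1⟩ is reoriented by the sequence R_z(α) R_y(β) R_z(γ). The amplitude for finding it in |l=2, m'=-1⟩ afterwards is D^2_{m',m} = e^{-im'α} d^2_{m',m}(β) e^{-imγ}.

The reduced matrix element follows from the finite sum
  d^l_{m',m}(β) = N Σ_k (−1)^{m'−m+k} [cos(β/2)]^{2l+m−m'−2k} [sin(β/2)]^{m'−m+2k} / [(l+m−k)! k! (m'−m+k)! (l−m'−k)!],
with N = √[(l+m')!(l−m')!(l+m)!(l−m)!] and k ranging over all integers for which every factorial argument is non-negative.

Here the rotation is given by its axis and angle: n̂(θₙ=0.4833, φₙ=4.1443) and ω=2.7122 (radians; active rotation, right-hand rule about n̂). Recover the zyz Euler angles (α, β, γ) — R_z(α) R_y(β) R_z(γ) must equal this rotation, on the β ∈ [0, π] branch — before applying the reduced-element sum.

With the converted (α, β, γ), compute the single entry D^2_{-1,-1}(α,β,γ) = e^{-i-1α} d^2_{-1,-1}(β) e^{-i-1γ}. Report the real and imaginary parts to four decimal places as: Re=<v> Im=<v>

Re=-0.1233 Im=0.0647

Axis–angle → zyz. n̂ = (sinθₙcosφₙ, sinθₙsinφₙ, cosθₙ) = (-0.250021, -0.391713, +0.885466), ω = 2.7122.
R = I cosω + sinω [n̂]ₓ + (1−cosω) n̂n̂ᵀ gives
  R = [-0.789873, -0.181654, -0.585750; +0.555618, -0.616270, -0.558122; -0.259595, -0.766298, +0.587705]
β = atan2(√(R₁₃²+R₂₃²), R₃₃) = 0.942577; α = atan2(R₂₃, R₁₃) mod 2π = 3.902842; γ = atan2(R₃₂, −R₃₁) mod 2π = 5.039020
First d^2_{-1,-1}(β=0.9426), then the phase factors e^{-i(-1)α} and e^{-i(-1)γ}:
Half-angle: c=0.890984, s=0.454035. N=√(1·6·1·6)=6.000000
The bounds max(0,m−m')=0 and min(l+m,l−m')=1 give 2 terms
  k=0: (−1)^0·6.0000/(6)·0.8910^4·0.4540^0 = +0.630202
  k=1: (−1)^1·6.0000/(2)·0.8910^2·0.4540^2 = -0.490952
d^2_{-1,-1}(0.9426) = +0.630202 -0.490952 = +0.139250
Phases: e^{-i·(-1)·3.9028}=-0.723975-0.689827i, e^{-i·(-1)·5.0390}=+0.320854-0.947129i ⇒ D=-0.123326+0.064662i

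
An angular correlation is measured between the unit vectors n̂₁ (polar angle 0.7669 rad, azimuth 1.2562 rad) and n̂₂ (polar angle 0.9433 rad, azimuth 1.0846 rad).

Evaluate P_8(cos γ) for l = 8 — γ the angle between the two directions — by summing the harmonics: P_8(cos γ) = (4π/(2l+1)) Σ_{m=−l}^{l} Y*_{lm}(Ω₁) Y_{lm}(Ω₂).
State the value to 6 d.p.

0.307462

Addition theorem: P_8(cos γ) = (4π/17) Σ_m Y*_{lm}(Ω₁) Y_{lm}(Ω₂), m = −8…8:
  term(m=-8) = +0.000518+0.002582i   from Y*(Ω₁)=-0.022472-0.016207i, Y(Ω₂)=-0.069670-0.064642i
  term(m=-7) = +0.011454+0.029568i   from Y*(Ω₁)=-0.092832+0.067881i, Y(Ω₂)=+0.071358-0.266330i
  term(m=-6) = +0.064812+0.107830i   from Y*(Ω₁)=+0.088717+0.270627i, Y(Ω₂)=+0.430669-0.098304i
  term(m=-5) = +0.106013+0.122643i   from Y*(Ω₁)=+0.450028-0.000983i, Y(Ω₂)=+0.234973+0.273036i
  term(m=-4) = -0.010511-0.008612i   from Y*(Ω₁)=+0.120375-0.372693i, Y(Ω₂)=+0.012675-0.032297i
  term(m=-3) = -0.000249-0.000141i   from Y*(Ω₁)=-0.000640-0.000464i, Y(Ω₂)=+0.359066-0.040460i
  term(m=-2) = +0.056339+0.020132i   from Y*(Ω₁)=+0.301425-0.219401i, Y(Ω₂)=+0.090399+0.132590i
  term(m=-1) = -0.054025-0.009363i   from Y*(Ω₁)=-0.057470-0.176613i, Y(Ω₂)=+0.137945-0.261007i
  term(m=+0) = +0.067238+0.000000i   from Y*(Ω₁)=+0.322178-0.000000i, Y(Ω₂)=+0.208698+0.000000i
  term(m=+1) = -0.054025+0.009363i   from Y*(Ω₁)=+0.057470-0.176613i, Y(Ω₂)=-0.137945-0.261007i
  term(m=+2) = +0.056339-0.020132i   from Y*(Ω₁)=+0.301425+0.219401i, Y(Ω₂)=+0.090399-0.132590i
  term(m=+3) = -0.000249+0.000141i   from Y*(Ω₁)=+0.000640-0.000464i, Y(Ω₂)=-0.359066-0.040460i
  term(m=+4) = -0.010511+0.008612i   from Y*(Ω₁)=+0.120375+0.372693i, Y(Ω₂)=+0.012675+0.032297i
  term(m=+5) = +0.106013-0.122643i   from Y*(Ω₁)=-0.450028-0.000983i, Y(Ω₂)=-0.234973+0.273036i
  term(m=+6) = +0.064812-0.107830i   from Y*(Ω₁)=+0.088717-0.270627i, Y(Ω₂)=+0.430669+0.098304i
  term(m=+7) = +0.011454-0.029568i   from Y*(Ω₁)=+0.092832+0.067881i, Y(Ω₂)=-0.071358-0.266330i
  term(m=+8) = +0.000518-0.002582i   from Y*(Ω₁)=-0.022472+0.016207i, Y(Ω₂)=-0.069670+0.064642i
Total Σ_m = +0.415940+0.000000i. Multiply by 0.739198: +0.307462+0.000000i. P_8(cos γ) = 0.307462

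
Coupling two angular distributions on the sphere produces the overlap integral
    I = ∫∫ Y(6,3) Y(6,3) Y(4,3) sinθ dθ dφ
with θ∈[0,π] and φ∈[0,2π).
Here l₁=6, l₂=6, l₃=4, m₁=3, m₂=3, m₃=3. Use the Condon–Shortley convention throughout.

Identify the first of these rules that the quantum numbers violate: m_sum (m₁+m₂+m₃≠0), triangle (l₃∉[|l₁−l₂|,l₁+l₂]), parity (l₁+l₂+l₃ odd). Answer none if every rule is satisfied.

azimuthal sum: 3 + 3 + 3 = 9  ✗
0 ≤ 4 ≤ 12 (triangle on l)
L = 6 + 6 + 4 = 16 (even)

m_sum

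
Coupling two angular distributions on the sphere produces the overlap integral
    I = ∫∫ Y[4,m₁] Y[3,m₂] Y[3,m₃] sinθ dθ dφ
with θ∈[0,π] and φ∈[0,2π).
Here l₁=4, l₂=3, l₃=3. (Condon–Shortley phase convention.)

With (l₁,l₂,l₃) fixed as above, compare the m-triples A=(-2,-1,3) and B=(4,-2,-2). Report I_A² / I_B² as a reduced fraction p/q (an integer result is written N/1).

Shared (l₁,l₂,l₃)=(4,3,3): N and (l;000)² cancel in I_A²/I_B².
A: Δ = 4!·4!·2!/11! = 1/34650; Racah Σ t=2..2: t=2:+1/192 = 1/192; ⇒ 3j(4 3 3; -2 -1 3)² = 3/77, sgn +1
B: Δ = 4!·4!·2!/11! = 1/34650; Racah Σ t=0..0: t=0:+1/576 = 1/576; ⇒ 3j(4 3 3; 4 -2 -2)² = 5/99, sgn -1
I_A²/I_B² = (3/77)/(5/99) = 27/35

27/35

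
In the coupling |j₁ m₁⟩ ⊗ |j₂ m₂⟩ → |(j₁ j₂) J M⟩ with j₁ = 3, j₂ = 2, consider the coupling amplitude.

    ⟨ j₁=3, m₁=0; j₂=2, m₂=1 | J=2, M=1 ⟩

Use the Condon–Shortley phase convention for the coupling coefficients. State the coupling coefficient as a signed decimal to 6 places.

+0.534522  (= +√(2/7))

j₁+j₂−J=3  J+j₁−j₂=3  J−j₁+j₂=1  j₁+j₂+J+1=8
(j₁±m₁, j₂±m₂, J±M) = (3,3,3,1,3,1)
P² = 81/14
sum k=2..3:
  [2] +1/4 = 1/4
  [3] −1/36 = -1/36
S = 2/9
C² = P²·S² = 2/7 ; C = +0.534522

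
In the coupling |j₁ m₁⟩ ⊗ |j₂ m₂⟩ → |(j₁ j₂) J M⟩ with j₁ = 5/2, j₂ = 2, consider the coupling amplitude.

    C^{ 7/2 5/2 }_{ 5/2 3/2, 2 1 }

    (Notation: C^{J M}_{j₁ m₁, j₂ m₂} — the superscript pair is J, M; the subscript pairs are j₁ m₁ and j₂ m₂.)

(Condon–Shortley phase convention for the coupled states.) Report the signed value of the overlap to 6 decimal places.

√[8·1!4!3!/9! · 4!1!3!1!6!1!] = √(2304/7)
  +(−1)^0/∏(0,1,1,3,3,0)! = 1/36  (running 1/36)
  +(−1)^1/∏(1,0,0,2,4,1)! = -1/48  (running 1/144)
⟨..|..⟩ = √(2304/7)·(1/144) = +0.125988

+0.125988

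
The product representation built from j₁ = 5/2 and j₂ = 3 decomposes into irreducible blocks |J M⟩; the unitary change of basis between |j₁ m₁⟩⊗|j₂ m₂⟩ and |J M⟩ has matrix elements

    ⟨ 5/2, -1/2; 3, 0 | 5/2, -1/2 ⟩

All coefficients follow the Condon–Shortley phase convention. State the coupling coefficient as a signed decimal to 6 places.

+0.276026

√[6·3!2!3!/9! · 2!3!3!3!2!3!] = √(216/35)
  +(−1)^1/∏(1,2,2,2,0,1)! = -1/8  (running -1/8)
  +(−1)^2/∏(2,1,1,1,1,2)! = 1/4  (running 1/8)
  +(−1)^3/∏(3,0,0,0,2,3)! = -1/72  (running 1/9)
⟨..|..⟩ = √(216/35)·(1/9) = +0.276026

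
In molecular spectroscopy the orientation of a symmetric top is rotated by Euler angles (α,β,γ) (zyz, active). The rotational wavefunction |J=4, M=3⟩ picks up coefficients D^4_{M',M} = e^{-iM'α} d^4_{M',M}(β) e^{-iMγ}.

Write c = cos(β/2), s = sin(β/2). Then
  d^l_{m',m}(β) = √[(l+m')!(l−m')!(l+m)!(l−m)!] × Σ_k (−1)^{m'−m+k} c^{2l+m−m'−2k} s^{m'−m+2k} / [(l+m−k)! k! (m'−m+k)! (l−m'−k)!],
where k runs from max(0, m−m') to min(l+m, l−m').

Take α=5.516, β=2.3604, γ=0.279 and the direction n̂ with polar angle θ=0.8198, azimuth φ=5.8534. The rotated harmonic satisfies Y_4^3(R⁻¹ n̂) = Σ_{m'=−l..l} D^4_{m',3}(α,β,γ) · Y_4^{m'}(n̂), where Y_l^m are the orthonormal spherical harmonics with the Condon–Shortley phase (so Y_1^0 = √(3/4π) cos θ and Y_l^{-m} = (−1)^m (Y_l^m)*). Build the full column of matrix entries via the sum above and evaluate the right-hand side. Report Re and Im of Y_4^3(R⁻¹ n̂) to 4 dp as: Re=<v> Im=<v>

Need the full column D^4_{m',3} for m'=−4..4 at α=5.5160, β=2.3604, γ=0.2790.
cos(β/2)=0.380740, sin(β/2)=0.924682
d^4_{-4,3}: single k=7 term ⇒ +0.622473;  D = -0.449408+0.430703i
d^4_{-3,3}: k∈[6..7] ⇒ +0.634322 -0.534490 = +0.099832;  D = -0.099831-0.000303i
d^4_{-2,3}: k∈[5..6] ⇒ +0.418825 -0.823455 = -0.404630;  D = +0.290425+0.281741i
d^4_{-1,3}: k∈[4..5] ⇒ +0.203237 -0.719253 = -0.516017;  D = +0.017226+0.515729i
d^4_{0,3}: k∈[3..4] ⇒ +0.074849 -0.441481 = -0.366632;  D = -0.245531+0.272275i
d^4_{1,3}: k∈[2..3] ⇒ +0.020674 -0.203237 = -0.182563;  D = -0.182118+0.012735i
d^4_{2,3}: k∈[1..2] ⇒ +0.004013 -0.071008 = -0.066995;  D = -0.051354-0.043024i
d^4_{3,3}: k∈[0..1] ⇒ +0.000442 -0.018233 = -0.017791;  D = -0.001887-0.017691i
d^4_{4,3}: single k=0 term ⇒ -0.003033;  D = +0.001862-0.002395i
Y_4^{m'}(θ=0.8198,φ=5.8534) and Σ D·Y over m':
  (-0.4494+0.4307i)·(-0.0187+0.1250i)  (-0.0998-0.0003i)·(+0.0927+0.3205i)  (+0.2904+0.2817i)·(+0.2636+0.3060i)  (+0.0172+0.5157i)·(+0.0556+0.0255i)  (-0.2455+0.2723i)·(-0.3576+0.0000i)  (-0.1821+0.0127i)·(-0.0556+0.0255i)  (-0.0514-0.0430i)·(+0.2636-0.3060i)  (-0.0019-0.0177i)·(-0.0927+0.3205i)  (+0.0019-0.0024i)·(-0.0187-0.1250i)
Y_4^3(R⁻¹ n̂) = +0.000001-0.001466i

Re=0.0000 Im=-0.0015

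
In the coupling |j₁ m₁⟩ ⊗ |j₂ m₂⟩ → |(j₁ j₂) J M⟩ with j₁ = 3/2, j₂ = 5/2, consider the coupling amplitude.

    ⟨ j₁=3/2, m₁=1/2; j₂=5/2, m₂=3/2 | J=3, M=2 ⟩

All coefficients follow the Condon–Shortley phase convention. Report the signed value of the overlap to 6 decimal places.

−√(1/12) ≈ -0.288675

triangle: 1!×2!×4!/8! = 48/40320
(j±m)!: 2!×1!×4!×1!×5!×1! = 5760
prefactor² = (2J+1)×Δ×N² = 48
  k=0: +1/(0!×1!×1!×4!×1!×0!) = 1/24
  k=1: −1/(1!×0!×0!×3!×2!×1!) = -1/12
Σ = -1/24  ⇒  CG² = 48×(-1/24)² = 1/12
CG = −√(1/12) = -0.288675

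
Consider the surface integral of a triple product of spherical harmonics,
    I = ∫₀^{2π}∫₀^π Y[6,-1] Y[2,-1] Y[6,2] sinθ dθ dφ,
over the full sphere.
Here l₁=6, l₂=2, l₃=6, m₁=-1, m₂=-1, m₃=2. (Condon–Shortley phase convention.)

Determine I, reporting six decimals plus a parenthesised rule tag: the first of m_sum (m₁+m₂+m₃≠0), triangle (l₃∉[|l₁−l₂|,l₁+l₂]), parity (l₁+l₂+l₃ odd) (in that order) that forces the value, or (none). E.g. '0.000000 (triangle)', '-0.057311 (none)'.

Rules hold: Σm=0, L=14 even, 4≤6≤8.
N = 13·5·13 = 845
Δ = 2!·10!·2!/15! = 1/90090
Racah Σ t=0..2: t=0:+1/69120 t=1:−1/14400 t=2:+1/69120 = -7/172800
⇒ 3j(6 2 6; 0 0 0)² = 14/715, sgn -1
Racah Σ t=0..1: t=0:+1/60480 t=1:−1/34560 = -1/80640
⇒ 3j(6 2 6; -1 -1 2)² = 6/1001, sgn -1
4πI² = N·(3j₀)²·(3jₘ)² = 12/121
I = +1·√(0.0991736/4π) = 0.08883682
No selection rule forces the value: the integral is nonzero (none).

0.088837 (none)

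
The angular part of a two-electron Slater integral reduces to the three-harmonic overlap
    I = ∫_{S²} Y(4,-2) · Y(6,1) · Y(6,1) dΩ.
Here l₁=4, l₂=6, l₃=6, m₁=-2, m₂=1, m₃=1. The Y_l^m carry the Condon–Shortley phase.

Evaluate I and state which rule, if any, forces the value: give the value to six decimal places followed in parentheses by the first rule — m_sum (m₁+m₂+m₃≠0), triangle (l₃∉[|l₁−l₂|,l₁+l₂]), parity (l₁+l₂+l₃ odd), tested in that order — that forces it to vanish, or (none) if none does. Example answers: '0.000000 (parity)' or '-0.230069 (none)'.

0.133571 (none)

Checks pass: Σm=0; 16 even; l₃=6∈[2,10].
(2·4+1)(2·6+1)(2·6+1) = 1521
Δ: 4! 4! 8! / 17! → 1/15315300
sum: t=0:+1/829440 t=1:−1/25920 t=2:+1/9216 t=3:−1/25920 t=4:+1/829440 = 7/207360
3j²(4 6 6; 0 0 0) = Δ·Π!·Σ² = 28/2431  (sign +1)
sum: t=2:+1/69120 t=3:−1/20736 t=4:+1/69120 = -1/51840
3j²(4 6 6; -2 1 1) = Δ·Π!·Σ² = 280/21879  (sign +1)
combine: 4πI² = 1521·28/2431·280/21879 = 7840/34969
take √, sign +1: I = 0.13357079
No selection rule forces the value: the integral is nonzero (none).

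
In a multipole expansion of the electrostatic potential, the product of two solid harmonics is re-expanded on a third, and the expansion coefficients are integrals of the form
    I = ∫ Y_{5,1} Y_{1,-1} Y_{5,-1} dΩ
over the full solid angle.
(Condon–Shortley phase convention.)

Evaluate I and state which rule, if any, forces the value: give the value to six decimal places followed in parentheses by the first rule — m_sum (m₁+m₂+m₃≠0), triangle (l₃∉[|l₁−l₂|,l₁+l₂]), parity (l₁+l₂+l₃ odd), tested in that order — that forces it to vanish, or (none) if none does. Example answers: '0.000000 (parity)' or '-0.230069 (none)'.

Σmᵢ = -1 ≠ 0, so the φ-integral vanishes; I = 0

0.000000 (m_sum)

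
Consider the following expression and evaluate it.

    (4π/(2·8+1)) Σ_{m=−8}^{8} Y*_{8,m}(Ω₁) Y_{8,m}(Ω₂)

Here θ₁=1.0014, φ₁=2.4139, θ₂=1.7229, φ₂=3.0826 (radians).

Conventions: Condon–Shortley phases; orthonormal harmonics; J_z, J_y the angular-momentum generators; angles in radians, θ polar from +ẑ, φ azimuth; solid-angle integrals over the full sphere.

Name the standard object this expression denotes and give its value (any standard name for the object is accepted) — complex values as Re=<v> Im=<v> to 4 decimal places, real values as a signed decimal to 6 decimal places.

Legendre polynomial (addition theorem), +0.136316

This sum is the spherical-harmonic addition theorem: it equals the Legendre polynomial P_l(cos γ) of the angle γ between the two directions.
Term-by-term m-sum for l=8 (normalisation 4π/17 = 0.739198):
  m=-8: Y*=(0.116837, 0.058126)  Y=(0.418358, 0.213534)  product (0.036468, 0.049266)
  m=-7: Y*=(-0.124390, -0.310117)  Y=(0.263789, 0.115577)  product (0.003030, -0.096182)
  m=-6: Y*=(-0.153184, 0.424609)  Y=(-0.215912, -0.079784)  product (0.066951, -0.079457)
  m=-5: Y*=(0.222082, -0.120423)  Y=(-0.295403, -0.089751)  product (-0.076412, 0.015641)
  m=-4: Y*=(0.176610, 0.041505)  Y=(0.137326, 0.033020)  product (0.022883, 0.011531)
  m=-3: Y*=(-0.204103, -0.290613)  Y=(0.304939, 0.054538)  product (-0.046390, -0.099751)
  m=-2: Y*=(0.000586, -0.005057)  Y=(-0.098904, -0.011724)  product (-0.000117, 0.000493)
  m=-1: Y*=(-0.258651, 0.230399)  Y=(-0.307560, -0.018165)  product (0.083736, -0.066163)
  m=+0: Y*=(0.047243, -0.000000)  Y=(0.087072, 0.000000)  product (0.004114, 0.000000)
  m=+1: Y*=(0.258651, 0.230399)  Y=(0.307560, -0.018165)  product (0.083736, 0.066163)
  m=+2: Y*=(0.000586, 0.005057)  Y=(-0.098904, 0.011724)  product (-0.000117, -0.000493)
  m=+3: Y*=(0.204103, -0.290613)  Y=(-0.304939, 0.054538)  product (-0.046390, 0.099751)
  m=+4: Y*=(0.176610, -0.041505)  Y=(0.137326, -0.033020)  product (0.022883, -0.011531)
  m=+5: Y*=(-0.222082, -0.120423)  Y=(0.295403, -0.089751)  product (-0.076412, -0.015641)
  m=+6: Y*=(-0.153184, -0.424609)  Y=(-0.215912, 0.079784)  product (0.066951, 0.079457)
  m=+7: Y*=(0.124390, -0.310117)  Y=(-0.263789, 0.115577)  product (0.003030, 0.096182)
  m=+8: Y*=(0.116837, -0.058126)  Y=(0.418358, -0.213534)  product (0.036468, -0.049266)
Accumulated sum (0.184411, -0.000000); after 4π/(2l+1) scaling, (0.136316, -0.000000) ⇒ P_8 = 0.136316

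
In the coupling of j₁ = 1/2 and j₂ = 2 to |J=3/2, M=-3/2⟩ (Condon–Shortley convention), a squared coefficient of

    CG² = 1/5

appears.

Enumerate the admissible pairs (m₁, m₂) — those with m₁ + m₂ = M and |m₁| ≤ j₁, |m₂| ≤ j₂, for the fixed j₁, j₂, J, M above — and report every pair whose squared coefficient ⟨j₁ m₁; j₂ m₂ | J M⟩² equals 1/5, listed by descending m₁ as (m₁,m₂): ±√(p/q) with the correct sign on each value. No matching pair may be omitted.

(-1/2,-1): −√(1/5)

Admissible pairs with m₁+m₂ = M = -3/2: (-1/2,-1), (1/2,-2)
  (m₁,m₂)=(1/2,-2): CG² = 4/5, CG = +√(4/5)
  (m₁,m₂)=(-1/2,-1): CG² = 1/5, CG = −√(1/5)   ← matches the target
Pairs with CG² = 1/5: (-1/2,-1): −√(1/5)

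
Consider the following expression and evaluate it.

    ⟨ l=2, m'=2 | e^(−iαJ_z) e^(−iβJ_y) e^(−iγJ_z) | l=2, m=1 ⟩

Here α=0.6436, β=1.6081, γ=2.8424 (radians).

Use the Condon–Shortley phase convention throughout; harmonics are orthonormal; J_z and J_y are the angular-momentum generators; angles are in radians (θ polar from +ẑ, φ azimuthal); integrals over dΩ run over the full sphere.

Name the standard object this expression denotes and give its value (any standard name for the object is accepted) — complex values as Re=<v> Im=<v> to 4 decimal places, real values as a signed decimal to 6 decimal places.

Wigner D-matrix element, Re=0.2647 Im=-0.4016

This is a Wigner D-matrix element — the rotation-matrix element ⟨l m'| R(α,β,γ) |l m⟩ in the angular-momentum basis.
D^2_{2,1}(0.6436,1.6081,2.8424) = e^{-i·2·0.6436}·d^2_{2,1}(1.6081)·e^{-i·1·2.8424}. Compute d first:
c=cos(1.608100/2)=0.693796, s=sin(1.608100/2)=0.720172; N=√[24·1·6·1]=12.000000
k: max(0,(1)−(2))=0 … min(2+(1),2−(2))=0
  k=0: (−1)^1·12.0000/(6)·0.6938^3·0.7202^1 = -0.481018
d^2_{2,1}(1.6081) = -0.481018
Phases: e^{-i·(2)·0.6436}=+0.279810-0.960055i, e^{-i·(1)·2.8424}=-0.955575-0.294749i ⇒ D=+0.264730-0.401617i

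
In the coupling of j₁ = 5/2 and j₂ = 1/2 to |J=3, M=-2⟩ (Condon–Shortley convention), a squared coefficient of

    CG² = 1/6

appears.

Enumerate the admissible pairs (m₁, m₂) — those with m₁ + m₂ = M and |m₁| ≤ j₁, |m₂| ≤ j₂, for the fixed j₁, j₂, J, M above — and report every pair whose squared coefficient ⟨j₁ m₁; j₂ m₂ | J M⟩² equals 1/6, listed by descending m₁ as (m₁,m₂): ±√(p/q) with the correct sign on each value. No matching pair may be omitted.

Admissible pairs with m₁+m₂ = M = -2: (-5/2,1/2), (-3/2,-1/2)
  (m₁,m₂)=(-3/2,-1/2): CG² = 5/6, CG = +√(5/6)
  (m₁,m₂)=(-5/2,1/2): CG² = 1/6, CG = +√(1/6)   ← matches the target
Pairs with CG² = 1/6: (-5/2,1/2): +√(1/6)

(-5/2,1/2): +√(1/6)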